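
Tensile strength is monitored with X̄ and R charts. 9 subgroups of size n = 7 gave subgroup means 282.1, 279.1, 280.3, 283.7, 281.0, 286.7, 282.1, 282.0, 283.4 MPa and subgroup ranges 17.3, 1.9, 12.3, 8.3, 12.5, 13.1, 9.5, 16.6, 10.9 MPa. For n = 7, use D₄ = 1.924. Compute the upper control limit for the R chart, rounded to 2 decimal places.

R̄ = (17.3 + 1.9 + 12.3 + 8.3 + 12.5 + 13.1 + 9.5 + 16.6 + 10.9) / 9 = 102.4000 / 9 = 11.3778
UCL_R = D₄·R̄ = 1.924 × 11.3778 = 21.8908

21.89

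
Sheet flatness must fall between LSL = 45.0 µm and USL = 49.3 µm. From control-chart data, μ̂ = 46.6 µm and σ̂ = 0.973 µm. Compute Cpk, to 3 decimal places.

Cpu = (USL − μ̂) / (3σ̂) = (49.3 − 46.6) / (3 × 0.973) = 0.9250; Cpl = (μ̂ − LSL) / (3σ̂) = (46.6 − 45.0) / (3 × 0.973) = 0.5481; Cpk = min(Cpu, Cpl) = 0.5481

0.548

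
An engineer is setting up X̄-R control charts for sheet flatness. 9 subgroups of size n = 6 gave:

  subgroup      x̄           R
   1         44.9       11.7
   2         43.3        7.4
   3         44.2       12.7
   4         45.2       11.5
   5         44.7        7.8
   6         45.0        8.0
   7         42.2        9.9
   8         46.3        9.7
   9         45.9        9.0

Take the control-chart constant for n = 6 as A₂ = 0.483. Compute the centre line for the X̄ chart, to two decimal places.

44.63

X̄̄ = (44.9 + 43.3 + 44.2 + 45.2 + 44.7 + 45.0 + 42.2 + 46.3 + 45.9) / 9 = 401.7000 / 9 = 44.6333
CL = X̄̄ = 44.6333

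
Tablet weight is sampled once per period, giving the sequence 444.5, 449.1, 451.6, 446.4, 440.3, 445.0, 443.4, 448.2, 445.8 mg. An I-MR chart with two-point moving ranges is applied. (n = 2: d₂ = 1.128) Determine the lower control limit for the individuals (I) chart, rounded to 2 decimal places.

435.43

X̄ = (444.5 + 449.1 + 451.6 + 446.4 + 440.3 + 445.0 + 443.4 + 448.2 + 445.8) / 9 = 446.0333
Moving ranges: 4.6, 2.5, 5.2, 6.1, 4.7, 1.6, 4.8, 2.4; M̄R̄ = 31.9000 / 8 = 3.9875
LCL = X̄ − 3·M̄R̄/d₂ = 446.0333 − 3 × 3.9875 / 1.128 = 435.4283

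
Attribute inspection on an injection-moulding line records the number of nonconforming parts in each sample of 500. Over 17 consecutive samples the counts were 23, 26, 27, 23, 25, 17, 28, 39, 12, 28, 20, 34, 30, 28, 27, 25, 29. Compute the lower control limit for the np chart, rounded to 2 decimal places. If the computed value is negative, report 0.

p̄ = Σdᵢ / (k·n) = 441 / (17 × 500) = 0.05188
LCL = np̄ − 3·√(np̄(1−p̄)) = 25.9412 − 3 × 4.9594 = 11.0631

11.06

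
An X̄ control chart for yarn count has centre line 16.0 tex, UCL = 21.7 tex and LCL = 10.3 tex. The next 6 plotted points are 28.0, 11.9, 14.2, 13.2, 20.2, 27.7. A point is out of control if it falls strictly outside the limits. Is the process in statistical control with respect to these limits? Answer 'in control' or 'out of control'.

out of control

Compare each point to [10.3, 21.7]: sample 1 = 28.0 > UCL; sample 6 = 27.7 > UCL.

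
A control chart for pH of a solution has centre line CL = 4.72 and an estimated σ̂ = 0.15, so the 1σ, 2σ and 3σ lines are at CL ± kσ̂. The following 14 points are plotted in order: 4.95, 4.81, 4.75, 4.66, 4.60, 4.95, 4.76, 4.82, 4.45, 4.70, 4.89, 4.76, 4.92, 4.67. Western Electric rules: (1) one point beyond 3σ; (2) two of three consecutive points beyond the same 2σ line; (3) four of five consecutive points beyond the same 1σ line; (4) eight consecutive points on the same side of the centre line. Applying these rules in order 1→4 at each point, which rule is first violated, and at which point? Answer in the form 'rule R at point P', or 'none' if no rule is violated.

none

Zone of each point (C = within 1σ̂, B = 1σ̂–2σ̂, A = 2σ̂–3σ̂, * = beyond 3σ̂; sign = side of CL): 1:+B, 2:+C, 3:+C, 4:-C, 5:-C, 6:+B, 7:+C, 8:+C, 9:-B, 10:-C, 11:+B, 12:+C, 13:+B, 14:-C
No rule fires across all 14 points.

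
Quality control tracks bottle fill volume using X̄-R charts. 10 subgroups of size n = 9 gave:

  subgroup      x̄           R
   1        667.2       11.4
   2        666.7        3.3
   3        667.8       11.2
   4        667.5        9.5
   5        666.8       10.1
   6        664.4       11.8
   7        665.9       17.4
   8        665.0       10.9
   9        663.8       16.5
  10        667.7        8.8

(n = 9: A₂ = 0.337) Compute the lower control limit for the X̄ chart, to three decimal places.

662.543

X̄̄ = (667.2 + 666.7 + 667.8 + 667.5 + 666.8 + 664.4 + 665.9 + 665.0 + 663.8 + 667.7) / 10 = 6662.8000 / 10 = 666.2800
R̄ = (11.4 + 3.3 + 11.2 + 9.5 + 10.1 + 11.8 + 17.4 + 10.9 + 16.5 + 8.8) / 10 = 110.9000 / 10 = 11.0900
LCL = X̄̄ − A₂·R̄ = 666.2800 − 0.337 × 11.0900 = 662.5427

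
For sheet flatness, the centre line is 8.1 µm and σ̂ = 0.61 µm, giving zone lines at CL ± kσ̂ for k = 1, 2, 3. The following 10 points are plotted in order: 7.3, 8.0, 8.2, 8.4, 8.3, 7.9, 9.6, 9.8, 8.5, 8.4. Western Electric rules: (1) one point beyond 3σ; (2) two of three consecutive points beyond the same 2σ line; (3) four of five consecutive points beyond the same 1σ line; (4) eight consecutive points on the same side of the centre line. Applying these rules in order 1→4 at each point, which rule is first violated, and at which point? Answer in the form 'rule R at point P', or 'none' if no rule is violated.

Zone of each point (C = within 1σ̂, B = 1σ̂–2σ̂, A = 2σ̂–3σ̂, * = beyond 3σ̂; sign = side of CL): 1:-B, 2:-C, 3:+C, 4:+C, 5:+C, 6:-C, 7:+A, 8:+A, 9:+C, 10:+C
Rule 2 (two of three consecutive points beyond the same 2σ limit) is satisfied at point 8.

rule 2 at point 8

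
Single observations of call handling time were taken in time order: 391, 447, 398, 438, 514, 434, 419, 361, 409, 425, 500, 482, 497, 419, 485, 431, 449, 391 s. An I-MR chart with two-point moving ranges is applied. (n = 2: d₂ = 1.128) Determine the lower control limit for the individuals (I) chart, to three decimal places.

310.048

X̄ = (391 + 447 + 398 + 438 + 514 + 434 + 419 + 361 + 409 + 425 + 500 + 482 + 497 + 419 + 485 + 431 + 449 + 391) / 18 = 438.3333
Moving ranges: 56, 49, 40, 76, 80, 15, 58, 48, 16, 75, 18, 15, 78, 66, 54, 18, 58; M̄R̄ = 820.0000 / 17 = 48.2353
LCL = X̄ − 3·M̄R̄/d₂ = 438.3333 − 3 × 48.2353 / 1.128 = 310.0480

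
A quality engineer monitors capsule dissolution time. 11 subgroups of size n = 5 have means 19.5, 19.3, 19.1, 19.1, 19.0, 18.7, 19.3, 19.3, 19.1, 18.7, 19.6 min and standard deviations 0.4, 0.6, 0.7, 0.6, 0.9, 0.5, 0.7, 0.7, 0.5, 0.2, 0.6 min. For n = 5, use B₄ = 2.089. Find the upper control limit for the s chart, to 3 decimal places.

1.215

s̄ = (0.4 + 0.6 + 0.7 + 0.6 + 0.9 + 0.5 + 0.7 + 0.7 + 0.5 + 0.2 + 0.6) / 11 = 0.5818
UCL_s = B₄·s̄ = 2.089 × 0.5818 = 1.2154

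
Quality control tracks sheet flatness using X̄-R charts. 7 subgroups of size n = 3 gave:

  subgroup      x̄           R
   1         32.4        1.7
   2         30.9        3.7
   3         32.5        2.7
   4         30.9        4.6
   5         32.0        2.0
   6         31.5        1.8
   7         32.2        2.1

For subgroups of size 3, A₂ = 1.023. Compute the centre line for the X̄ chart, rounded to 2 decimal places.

X̄̄ = (32.4 + 30.9 + 32.5 + 30.9 + 32.0 + 31.5 + 32.2) / 7 = 222.4000 / 7 = 31.7714
CL = X̄̄ = 31.7714

31.77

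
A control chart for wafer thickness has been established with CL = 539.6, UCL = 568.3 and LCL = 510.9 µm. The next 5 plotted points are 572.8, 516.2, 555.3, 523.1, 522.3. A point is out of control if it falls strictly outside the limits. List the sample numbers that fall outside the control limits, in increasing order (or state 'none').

Compare each point to [510.9, 568.3]: sample 1 = 572.8 > UCL.

1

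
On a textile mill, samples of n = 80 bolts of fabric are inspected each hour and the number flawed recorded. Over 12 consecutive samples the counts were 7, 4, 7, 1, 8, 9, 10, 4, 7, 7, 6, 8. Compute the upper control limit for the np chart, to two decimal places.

p̄ = Σdᵢ / (k·n) = 78 / (12 × 80) = 0.08125
UCL = np̄ + 3·√(np̄(1−p̄)) = 6.5000 + 3 × √(6.5000×0.91875) = 6.5000 + 3 × 2.4437 = 13.8312

13.83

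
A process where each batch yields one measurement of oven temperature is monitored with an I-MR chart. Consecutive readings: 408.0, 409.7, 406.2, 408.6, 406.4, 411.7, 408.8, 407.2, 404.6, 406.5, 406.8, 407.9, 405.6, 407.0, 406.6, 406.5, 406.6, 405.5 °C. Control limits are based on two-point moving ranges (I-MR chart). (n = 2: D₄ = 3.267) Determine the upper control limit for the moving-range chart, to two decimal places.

5.94

Moving ranges: 1.7, 3.5, 2.4, 2.2, 5.3, 2.9, 1.6, 2.6, 1.9, 0.3, 1.1, 2.3, 1.4, 0.4, 0.1, 0.1, 1.1; M̄R̄ = 30.9000 / 17 = 1.8176
UCL_MR = D₄·M̄R̄ = 3.267 × 1.8176 = 5.9383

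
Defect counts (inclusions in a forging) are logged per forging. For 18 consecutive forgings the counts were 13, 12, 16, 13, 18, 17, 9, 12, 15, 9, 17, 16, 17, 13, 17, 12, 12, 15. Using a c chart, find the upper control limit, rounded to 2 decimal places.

25.30

c̄ = (13 + 12 + 16 + 13 + 18 + 17 + 9 + 12 + 15 + 9 + 17 + 16 + 17 + 13 + 17 + 12 + 12 + 15) / 18 = 253 / 18 = 14.0556
UCL = c̄ + 3√c̄ = 14.0556 + 3 × √14.0556 = 14.0556 + 3 × 3.7491 = 25.3028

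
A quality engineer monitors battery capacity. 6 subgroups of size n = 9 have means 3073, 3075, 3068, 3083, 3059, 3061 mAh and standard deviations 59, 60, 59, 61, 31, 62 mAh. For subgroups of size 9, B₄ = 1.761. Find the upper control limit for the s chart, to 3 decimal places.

s̄ = (59 + 60 + 59 + 61 + 31 + 62) / 6 = 55.3333
UCL_s = B₄·s̄ = 1.761 × 55.3333 = 97.4420

97.442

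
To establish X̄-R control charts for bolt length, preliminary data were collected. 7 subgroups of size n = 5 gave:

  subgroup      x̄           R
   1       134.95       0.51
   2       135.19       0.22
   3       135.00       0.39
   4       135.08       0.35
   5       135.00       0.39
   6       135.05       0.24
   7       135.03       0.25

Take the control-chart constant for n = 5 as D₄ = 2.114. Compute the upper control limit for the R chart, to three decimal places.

0.710

R̄ = (0.51 + 0.22 + 0.39 + 0.35 + 0.39 + 0.24 + 0.25) / 7 = 2.3500 / 7 = 0.3357
UCL_R = D₄·R̄ = 2.114 × 0.3357 = 0.7097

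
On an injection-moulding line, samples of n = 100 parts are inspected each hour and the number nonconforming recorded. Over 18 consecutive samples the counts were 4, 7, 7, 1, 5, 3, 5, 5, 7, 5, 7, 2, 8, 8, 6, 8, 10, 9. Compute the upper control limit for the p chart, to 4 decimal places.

0.1304

p̄ = Σdᵢ / (k·n) = 107 / (18 × 100) = 0.05944
UCL = p̄ + 3·√(p̄(1−p̄)/n) = 0.05944 + 3 × √(0.05944×0.94056/100) = 0.05944 + 3 × 0.02365 = 0.13038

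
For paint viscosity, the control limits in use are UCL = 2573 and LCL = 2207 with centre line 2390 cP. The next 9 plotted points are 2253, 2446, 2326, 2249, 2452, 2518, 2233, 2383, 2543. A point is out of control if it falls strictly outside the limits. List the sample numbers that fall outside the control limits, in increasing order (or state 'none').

All 9 points lie within [2207, 2573].

none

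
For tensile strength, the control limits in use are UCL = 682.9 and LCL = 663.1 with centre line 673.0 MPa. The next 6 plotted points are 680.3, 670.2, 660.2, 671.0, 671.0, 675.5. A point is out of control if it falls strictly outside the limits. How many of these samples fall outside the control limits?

Compare each point to [663.1, 682.9]: sample 3 = 660.2 < LCL.

1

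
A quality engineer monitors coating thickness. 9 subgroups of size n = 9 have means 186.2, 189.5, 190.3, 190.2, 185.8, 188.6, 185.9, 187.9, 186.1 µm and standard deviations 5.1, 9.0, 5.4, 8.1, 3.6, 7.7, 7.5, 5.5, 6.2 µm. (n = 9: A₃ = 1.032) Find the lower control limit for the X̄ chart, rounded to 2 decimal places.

181.17

X̄̄ = (186.2 + 189.5 + 190.3 + 190.2 + 185.8 + 188.6 + 185.9 + 187.9 + 186.1) / 9 = 187.8333
s̄ = (5.1 + 9.0 + 5.4 + 8.1 + 3.6 + 7.7 + 7.5 + 5.5 + 6.2) / 9 = 6.4556
LCL = X̄̄ − A₃·s̄ = 187.8333 − 1.032 × 6.4556 = 181.1712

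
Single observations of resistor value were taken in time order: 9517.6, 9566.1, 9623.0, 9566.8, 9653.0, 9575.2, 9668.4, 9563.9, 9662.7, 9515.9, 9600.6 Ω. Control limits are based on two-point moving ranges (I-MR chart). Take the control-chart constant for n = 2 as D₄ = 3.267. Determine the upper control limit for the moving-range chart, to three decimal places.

Moving ranges: 48.5, 56.9, 56.2, 86.2, 77.8, 93.2, 104.5, 98.8, 146.8, 84.7; M̄R̄ = 853.6000 / 10 = 85.3600
UCL_MR = D₄·M̄R̄ = 3.267 × 85.3600 = 278.8711

278.871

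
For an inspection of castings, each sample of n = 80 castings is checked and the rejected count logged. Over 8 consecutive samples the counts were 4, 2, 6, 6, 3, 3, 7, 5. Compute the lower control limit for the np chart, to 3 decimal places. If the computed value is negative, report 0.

p̄ = Σdᵢ / (k·n) = 36 / (8 × 80) = 0.05625
LCL = np̄ − 3·√(np̄(1−p̄)) = 4.5000 − 3 × 2.0608 = -1.6824 → 0 (negative, so LCL = 0)

0.000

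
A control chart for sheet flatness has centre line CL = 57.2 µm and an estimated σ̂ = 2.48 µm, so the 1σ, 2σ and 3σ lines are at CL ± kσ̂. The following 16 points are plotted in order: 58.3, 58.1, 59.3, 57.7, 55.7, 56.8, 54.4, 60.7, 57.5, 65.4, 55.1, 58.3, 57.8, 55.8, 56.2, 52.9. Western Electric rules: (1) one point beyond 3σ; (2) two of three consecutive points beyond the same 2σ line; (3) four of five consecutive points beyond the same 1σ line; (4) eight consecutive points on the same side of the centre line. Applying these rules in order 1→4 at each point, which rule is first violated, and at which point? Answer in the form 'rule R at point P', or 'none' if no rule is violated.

rule 1 at point 10

Zone of each point (C = within 1σ̂, B = 1σ̂–2σ̂, A = 2σ̂–3σ̂, * = beyond 3σ̂; sign = side of CL): 1:+C, 2:+C, 3:+C, 4:+C, 5:-C, 6:-C, 7:-B, 8:+B, 9:+C, 10:+*, 11:-C, 12:+C, 13:+C, 14:-C, 15:-C, 16:-B
Rule 1 (one point beyond the 3σ limits) is satisfied at point 10.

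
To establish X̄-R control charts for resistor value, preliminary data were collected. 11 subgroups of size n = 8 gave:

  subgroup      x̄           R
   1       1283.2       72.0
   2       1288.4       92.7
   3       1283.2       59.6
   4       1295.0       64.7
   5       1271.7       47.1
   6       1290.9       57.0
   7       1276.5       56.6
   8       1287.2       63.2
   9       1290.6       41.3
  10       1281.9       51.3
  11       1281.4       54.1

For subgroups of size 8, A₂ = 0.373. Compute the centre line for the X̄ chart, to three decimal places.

1284.545

X̄̄ = (1283.2 + 1288.4 + 1283.2 + 1295.0 + 1271.7 + 1290.9 + 1276.5 + 1287.2 + 1290.6 + 1281.9 + 1281.4) / 11 = 14130.0000 / 11 = 1284.5455
CL = X̄̄ = 1284.5455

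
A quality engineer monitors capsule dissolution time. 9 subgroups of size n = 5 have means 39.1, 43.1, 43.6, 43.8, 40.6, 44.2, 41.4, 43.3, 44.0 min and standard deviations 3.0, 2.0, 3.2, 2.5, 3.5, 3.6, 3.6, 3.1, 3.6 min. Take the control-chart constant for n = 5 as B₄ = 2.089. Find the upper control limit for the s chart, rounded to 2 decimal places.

s̄ = (3.0 + 2.0 + 3.2 + 2.5 + 3.5 + 3.6 + 3.6 + 3.1 + 3.6) / 9 = 3.1222
UCL_s = B₄·s̄ = 2.089 × 3.1222 = 6.5223

6.52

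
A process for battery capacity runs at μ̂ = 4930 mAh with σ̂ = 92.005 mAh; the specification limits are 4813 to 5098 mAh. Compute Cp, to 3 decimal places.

0.516

Cp = (USL − LSL) / (6σ̂) = (5098 − 4813) / (6 × 92.005) = 285.0000 / 552.0300 = 0.5163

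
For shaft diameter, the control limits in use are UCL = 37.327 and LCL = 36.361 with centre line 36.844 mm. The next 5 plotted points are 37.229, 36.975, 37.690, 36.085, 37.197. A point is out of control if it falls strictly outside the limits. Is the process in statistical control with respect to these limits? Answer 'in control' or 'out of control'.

Compare each point to [36.361, 37.327]: sample 3 = 37.690 > UCL; sample 4 = 36.085 < LCL.

out of control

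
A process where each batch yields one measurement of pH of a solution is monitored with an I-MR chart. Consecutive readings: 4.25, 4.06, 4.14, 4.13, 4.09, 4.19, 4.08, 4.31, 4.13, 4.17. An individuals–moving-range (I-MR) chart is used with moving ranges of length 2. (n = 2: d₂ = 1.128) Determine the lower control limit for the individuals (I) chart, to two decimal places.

X̄ = (4.25 + 4.06 + 4.14 + 4.13 + 4.09 + 4.19 + 4.08 + 4.31 + 4.13 + 4.17) / 10 = 4.1550
Moving ranges: 0.19, 0.08, 0.01, 0.04, 0.10, 0.11, 0.23, 0.18, 0.04; M̄R̄ = 0.9800 / 9 = 0.1089
LCL = X̄ − 3·M̄R̄/d₂ = 4.1550 − 3 × 0.1089 / 1.128 = 3.8654

3.87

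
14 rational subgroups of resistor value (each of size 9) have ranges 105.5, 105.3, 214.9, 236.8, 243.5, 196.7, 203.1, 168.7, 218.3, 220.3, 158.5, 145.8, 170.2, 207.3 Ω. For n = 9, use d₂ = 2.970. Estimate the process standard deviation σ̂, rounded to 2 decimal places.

R̄ = (105.5 + 105.3 + 214.9 + 236.8 + 243.5 + 196.7 + 203.1 + 168.7 + 218.3 + 220.3 + 158.5 + 145.8 + 170.2 + 207.3) / 14 = 185.3500
σ̂ = R̄ / d₂ = 185.3500 / 2.970 = 62.4074

62.41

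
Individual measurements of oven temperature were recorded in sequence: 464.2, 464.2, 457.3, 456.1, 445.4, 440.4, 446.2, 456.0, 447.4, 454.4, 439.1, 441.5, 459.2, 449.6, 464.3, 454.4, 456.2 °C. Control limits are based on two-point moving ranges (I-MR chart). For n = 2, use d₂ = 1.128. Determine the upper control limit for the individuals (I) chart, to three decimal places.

473.711

X̄ = (464.2 + 464.2 + 457.3 + 456.1 + 445.4 + 440.4 + 446.2 + 456.0 + 447.4 + 454.4 + 439.1 + 441.5 + 459.2 + 449.6 + 464.3 + 454.4 + 456.2) / 17 = 452.7000
Moving ranges: 0.0, 6.9, 1.2, 10.7, 5.0, 5.8, 9.8, 8.6, 7.0, 15.3, 2.4, 17.7, 9.6, 14.7, 9.9, 1.8; M̄R̄ = 126.4000 / 16 = 7.9000
UCL = X̄ + 3·M̄R̄/d₂ = 452.7000 + 3 × 7.9000 / 1.128 = 473.7106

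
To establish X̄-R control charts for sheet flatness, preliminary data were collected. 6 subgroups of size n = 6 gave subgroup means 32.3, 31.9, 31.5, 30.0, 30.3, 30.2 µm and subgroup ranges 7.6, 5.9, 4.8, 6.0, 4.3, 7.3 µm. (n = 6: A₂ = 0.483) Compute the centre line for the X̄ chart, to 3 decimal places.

X̄̄ = (32.3 + 31.9 + 31.5 + 30.0 + 30.3 + 30.2) / 6 = 186.2000 / 6 = 31.0333
CL = X̄̄ = 31.0333

31.033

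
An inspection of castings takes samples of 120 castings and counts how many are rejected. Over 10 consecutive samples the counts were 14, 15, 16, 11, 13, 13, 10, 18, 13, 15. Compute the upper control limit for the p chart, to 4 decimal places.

0.2024

p̄ = Σdᵢ / (k·n) = 138 / (10 × 120) = 0.11500
UCL = p̄ + 3·√(p̄(1−p̄)/n) = 0.11500 + 3 × √(0.11500×0.88500/120) = 0.11500 + 3 × 0.02912 = 0.20237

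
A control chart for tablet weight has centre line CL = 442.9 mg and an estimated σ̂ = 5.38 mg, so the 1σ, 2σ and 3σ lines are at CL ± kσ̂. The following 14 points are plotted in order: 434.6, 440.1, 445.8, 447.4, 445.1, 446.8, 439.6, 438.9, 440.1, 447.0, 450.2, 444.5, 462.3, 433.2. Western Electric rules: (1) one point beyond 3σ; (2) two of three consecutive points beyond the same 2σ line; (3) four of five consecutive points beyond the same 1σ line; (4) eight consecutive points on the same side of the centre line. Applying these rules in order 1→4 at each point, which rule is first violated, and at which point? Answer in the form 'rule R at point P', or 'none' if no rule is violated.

rule 1 at point 13

Zone of each point (C = within 1σ̂, B = 1σ̂–2σ̂, A = 2σ̂–3σ̂, * = beyond 3σ̂; sign = side of CL): 1:-B, 2:-C, 3:+C, 4:+C, 5:+C, 6:+C, 7:-C, 8:-C, 9:-C, 10:+C, 11:+B, 12:+C, 13:+*, 14:-B
Rule 1 (one point beyond the 3σ limits) is satisfied at point 13.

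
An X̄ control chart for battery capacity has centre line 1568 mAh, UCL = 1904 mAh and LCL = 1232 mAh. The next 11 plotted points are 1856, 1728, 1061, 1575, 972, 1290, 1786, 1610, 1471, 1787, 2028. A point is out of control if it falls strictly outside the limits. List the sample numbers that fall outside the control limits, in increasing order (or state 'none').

3, 5, 11

Compare each point to [1232, 1904]: sample 3 = 1061 < LCL; sample 5 = 972 < LCL; sample 11 = 2028 > UCL.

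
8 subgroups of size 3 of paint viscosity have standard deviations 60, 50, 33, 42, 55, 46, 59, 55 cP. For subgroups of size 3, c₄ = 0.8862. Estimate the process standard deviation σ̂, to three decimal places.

56.421

s̄ = (60 + 50 + 33 + 42 + 55 + 46 + 59 + 55) / 8 = 50.0000
σ̂ = s̄ / c₄ = 50.0000 / 0.8862 = 56.4207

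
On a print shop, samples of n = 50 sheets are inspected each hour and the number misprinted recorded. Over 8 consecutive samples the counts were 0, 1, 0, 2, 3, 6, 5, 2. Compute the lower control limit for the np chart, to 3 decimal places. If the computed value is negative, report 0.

0.000

p̄ = Σdᵢ / (k·n) = 19 / (8 × 50) = 0.04750
LCL = np̄ − 3·√(np̄(1−p̄)) = 2.3750 − 3 × 1.5041 = -2.1372 → 0 (negative, so LCL = 0)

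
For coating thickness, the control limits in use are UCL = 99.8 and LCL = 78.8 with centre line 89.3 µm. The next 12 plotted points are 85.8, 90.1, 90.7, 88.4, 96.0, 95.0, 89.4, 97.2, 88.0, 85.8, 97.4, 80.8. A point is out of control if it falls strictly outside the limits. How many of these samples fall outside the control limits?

0

All 12 points lie within [78.8, 99.8].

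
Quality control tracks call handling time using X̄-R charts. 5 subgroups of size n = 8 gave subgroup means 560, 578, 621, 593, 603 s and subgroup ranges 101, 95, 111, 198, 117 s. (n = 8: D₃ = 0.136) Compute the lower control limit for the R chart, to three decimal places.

R̄ = (101 + 95 + 111 + 198 + 117) / 5 = 622.0000 / 5 = 124.4000
LCL_R = D₃·R̄ = 0.136 × 124.4000 = 16.9184

16.918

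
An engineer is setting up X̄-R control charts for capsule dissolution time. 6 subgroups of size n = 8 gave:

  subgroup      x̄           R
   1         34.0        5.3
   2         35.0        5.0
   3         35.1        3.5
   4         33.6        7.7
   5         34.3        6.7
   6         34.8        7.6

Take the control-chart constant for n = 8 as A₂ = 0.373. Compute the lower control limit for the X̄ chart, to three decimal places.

32.241

X̄̄ = (34.0 + 35.0 + 35.1 + 33.6 + 34.3 + 34.8) / 6 = 206.8000 / 6 = 34.4667
R̄ = (5.3 + 5.0 + 3.5 + 7.7 + 6.7 + 7.6) / 6 = 35.8000 / 6 = 5.9667
LCL = X̄̄ − A₂·R̄ = 34.4667 − 0.373 × 5.9667 = 32.2411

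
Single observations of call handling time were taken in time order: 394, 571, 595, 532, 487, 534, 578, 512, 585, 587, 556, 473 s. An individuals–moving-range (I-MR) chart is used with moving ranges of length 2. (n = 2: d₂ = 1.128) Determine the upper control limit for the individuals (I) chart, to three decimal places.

X̄ = (394 + 571 + 595 + 532 + 487 + 534 + 578 + 512 + 585 + 587 + 556 + 473) / 12 = 533.6667
Moving ranges: 177, 24, 63, 45, 47, 44, 66, 73, 2, 31, 83; M̄R̄ = 655.0000 / 11 = 59.5455
UCL = X̄ + 3·M̄R̄/d₂ = 533.6667 + 3 × 59.5455 / 1.128 = 692.0322

692.032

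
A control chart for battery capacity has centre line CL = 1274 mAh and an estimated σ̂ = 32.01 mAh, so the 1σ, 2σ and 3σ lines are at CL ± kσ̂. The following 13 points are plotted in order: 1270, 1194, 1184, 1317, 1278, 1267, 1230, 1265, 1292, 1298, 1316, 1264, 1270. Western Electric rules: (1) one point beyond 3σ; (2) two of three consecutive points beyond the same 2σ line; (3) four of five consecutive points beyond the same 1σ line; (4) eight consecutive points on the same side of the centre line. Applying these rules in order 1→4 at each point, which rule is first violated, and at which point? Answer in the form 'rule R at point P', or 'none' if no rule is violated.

Zone of each point (C = within 1σ̂, B = 1σ̂–2σ̂, A = 2σ̂–3σ̂, * = beyond 3σ̂; sign = side of CL): 1:-C, 2:-A, 3:-A, 4:+B, 5:+C, 6:-C, 7:-B, 8:-C, 9:+C, 10:+C, 11:+B, 12:-C, 13:-C
Rule 2 (two of three consecutive points beyond the same 2σ limit) is satisfied at point 3.

rule 2 at point 3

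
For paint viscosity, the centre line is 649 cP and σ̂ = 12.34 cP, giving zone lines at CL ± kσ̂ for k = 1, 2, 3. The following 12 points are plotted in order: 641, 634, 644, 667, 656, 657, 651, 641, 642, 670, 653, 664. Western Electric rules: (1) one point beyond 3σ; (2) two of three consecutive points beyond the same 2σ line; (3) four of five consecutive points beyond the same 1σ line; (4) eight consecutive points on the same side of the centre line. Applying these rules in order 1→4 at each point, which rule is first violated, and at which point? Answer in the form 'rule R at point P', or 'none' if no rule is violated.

Zone of each point (C = within 1σ̂, B = 1σ̂–2σ̂, A = 2σ̂–3σ̂, * = beyond 3σ̂; sign = side of CL): 1:-C, 2:-B, 3:-C, 4:+B, 5:+C, 6:+C, 7:+C, 8:-C, 9:-C, 10:+B, 11:+C, 12:+B
No rule fires across all 12 points.

none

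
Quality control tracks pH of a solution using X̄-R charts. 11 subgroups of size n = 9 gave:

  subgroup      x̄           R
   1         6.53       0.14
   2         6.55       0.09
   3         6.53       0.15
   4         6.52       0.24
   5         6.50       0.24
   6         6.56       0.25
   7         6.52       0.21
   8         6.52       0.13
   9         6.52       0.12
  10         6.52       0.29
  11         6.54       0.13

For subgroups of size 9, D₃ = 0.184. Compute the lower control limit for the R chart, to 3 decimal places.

0.033

R̄ = (0.14 + 0.09 + 0.15 + 0.24 + 0.24 + 0.25 + 0.21 + 0.13 + 0.12 + 0.29 + 0.13) / 11 = 1.9900 / 11 = 0.1809
LCL_R = D₃·R̄ = 0.184 × 0.1809 = 0.0333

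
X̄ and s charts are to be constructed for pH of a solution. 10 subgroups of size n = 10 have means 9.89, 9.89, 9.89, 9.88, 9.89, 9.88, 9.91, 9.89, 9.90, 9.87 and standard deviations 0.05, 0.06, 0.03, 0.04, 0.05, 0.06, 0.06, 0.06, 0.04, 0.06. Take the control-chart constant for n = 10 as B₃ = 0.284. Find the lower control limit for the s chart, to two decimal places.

s̄ = (0.05 + 0.06 + 0.03 + 0.04 + 0.05 + 0.06 + 0.06 + 0.06 + 0.04 + 0.06) / 10 = 0.0510
LCL_s = B₃·s̄ = 0.284 × 0.0510 = 0.0145

0.01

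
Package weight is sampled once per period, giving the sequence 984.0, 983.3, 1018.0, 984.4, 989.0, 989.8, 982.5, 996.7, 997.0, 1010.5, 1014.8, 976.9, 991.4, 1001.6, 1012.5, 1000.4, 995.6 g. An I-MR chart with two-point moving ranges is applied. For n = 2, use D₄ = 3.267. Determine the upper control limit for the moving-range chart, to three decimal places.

41.736

Moving ranges: 0.7, 34.7, 33.6, 4.6, 0.8, 7.3, 14.2, 0.3, 13.5, 4.3, 37.9, 14.5, 10.2, 10.9, 12.1, 4.8; M̄R̄ = 204.4000 / 16 = 12.7750
UCL_MR = D₄·M̄R̄ = 3.267 × 12.7750 = 41.7359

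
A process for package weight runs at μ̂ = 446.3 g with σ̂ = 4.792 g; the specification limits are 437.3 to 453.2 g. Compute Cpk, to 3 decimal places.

Cpu = (USL − μ̂) / (3σ̂) = (453.2 − 446.3) / (3 × 4.792) = 0.4800; Cpl = (μ̂ − LSL) / (3σ̂) = (446.3 − 437.3) / (3 × 4.792) = 0.6260; Cpk = min(Cpu, Cpl) = 0.4800

0.480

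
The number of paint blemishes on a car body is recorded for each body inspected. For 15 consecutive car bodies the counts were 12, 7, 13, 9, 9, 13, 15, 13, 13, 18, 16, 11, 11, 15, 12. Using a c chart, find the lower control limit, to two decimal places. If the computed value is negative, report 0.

c̄ = (12 + 7 + 13 + 9 + 9 + 13 + 15 + 13 + 13 + 18 + 16 + 11 + 11 + 15 + 12) / 15 = 187 / 15 = 12.4667
LCL = c̄ − 3√c̄ = 12.4667 − 3 × 3.5308 = 1.8742

1.87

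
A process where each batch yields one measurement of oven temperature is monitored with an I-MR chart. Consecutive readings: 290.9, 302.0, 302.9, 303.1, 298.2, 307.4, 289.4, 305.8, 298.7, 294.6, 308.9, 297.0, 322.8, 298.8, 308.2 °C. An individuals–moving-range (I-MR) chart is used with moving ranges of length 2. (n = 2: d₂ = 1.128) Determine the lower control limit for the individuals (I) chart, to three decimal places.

272.031

X̄ = (290.9 + 302.0 + 302.9 + 303.1 + 298.2 + 307.4 + 289.4 + 305.8 + 298.7 + 294.6 + 308.9 + 297.0 + 322.8 + 298.8 + 308.2) / 15 = 301.9133
Moving ranges: 11.1, 0.9, 0.2, 4.9, 9.2, 18.0, 16.4, 7.1, 4.1, 14.3, 11.9, 25.8, 24.0, 9.4; M̄R̄ = 157.3000 / 14 = 11.2357
LCL = X̄ − 3·M̄R̄/d₂ = 301.9133 − 3 × 11.2357 / 1.128 = 272.0311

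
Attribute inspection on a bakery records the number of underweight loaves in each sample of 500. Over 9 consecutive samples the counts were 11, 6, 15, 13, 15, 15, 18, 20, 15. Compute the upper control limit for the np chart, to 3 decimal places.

25.374

p̄ = Σdᵢ / (k·n) = 128 / (9 × 500) = 0.02844
UCL = np̄ + 3·√(np̄(1−p̄)) = 14.2222 + 3 × √(14.2222×0.97156) = 14.2222 + 3 × 3.7172 = 25.3739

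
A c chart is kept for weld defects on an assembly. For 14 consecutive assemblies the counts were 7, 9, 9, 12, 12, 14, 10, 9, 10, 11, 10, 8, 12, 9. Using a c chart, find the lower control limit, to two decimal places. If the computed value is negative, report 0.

0.59

c̄ = (7 + 9 + 9 + 12 + 12 + 14 + 10 + 9 + 10 + 11 + 10 + 8 + 12 + 9) / 14 = 142 / 14 = 10.1429
LCL = c̄ − 3√c̄ = 10.1429 − 3 × 3.1848 = 0.5885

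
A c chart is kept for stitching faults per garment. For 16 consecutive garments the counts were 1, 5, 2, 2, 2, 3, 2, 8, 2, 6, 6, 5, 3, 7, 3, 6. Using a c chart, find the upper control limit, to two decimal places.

9.89

c̄ = (1 + 5 + 2 + 2 + 2 + 3 + 2 + 8 + 2 + 6 + 6 + 5 + 3 + 7 + 3 + 6) / 16 = 63 / 16 = 3.9375
UCL = c̄ + 3√c̄ = 3.9375 + 3 × √3.9375 = 3.9375 + 3 × 1.9843 = 9.8904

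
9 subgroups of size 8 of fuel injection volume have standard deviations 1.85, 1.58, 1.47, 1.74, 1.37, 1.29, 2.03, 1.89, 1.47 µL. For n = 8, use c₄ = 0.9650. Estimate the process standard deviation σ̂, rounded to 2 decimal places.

s̄ = (1.85 + 1.58 + 1.47 + 1.74 + 1.37 + 1.29 + 2.03 + 1.89 + 1.47) / 9 = 1.6322
σ̂ = s̄ / c₄ = 1.6322 / 0.9650 = 1.6914

1.69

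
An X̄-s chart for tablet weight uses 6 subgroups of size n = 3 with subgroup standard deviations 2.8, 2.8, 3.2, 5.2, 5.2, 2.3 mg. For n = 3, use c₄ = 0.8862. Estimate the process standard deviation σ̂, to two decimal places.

4.04

s̄ = (2.8 + 2.8 + 3.2 + 5.2 + 5.2 + 2.3) / 6 = 3.5833
σ̂ = s̄ / c₄ = 3.5833 / 0.8862 = 4.0435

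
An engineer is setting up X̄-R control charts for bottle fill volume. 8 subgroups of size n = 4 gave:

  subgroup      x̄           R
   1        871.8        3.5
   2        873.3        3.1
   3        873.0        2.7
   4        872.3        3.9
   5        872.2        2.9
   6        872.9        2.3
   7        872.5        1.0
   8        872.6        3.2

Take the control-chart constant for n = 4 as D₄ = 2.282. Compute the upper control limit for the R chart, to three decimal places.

R̄ = (3.5 + 3.1 + 2.7 + 3.9 + 2.9 + 2.3 + 1.0 + 3.2) / 8 = 22.6000 / 8 = 2.8250
UCL_R = D₄·R̄ = 2.282 × 2.8250 = 6.4467

6.447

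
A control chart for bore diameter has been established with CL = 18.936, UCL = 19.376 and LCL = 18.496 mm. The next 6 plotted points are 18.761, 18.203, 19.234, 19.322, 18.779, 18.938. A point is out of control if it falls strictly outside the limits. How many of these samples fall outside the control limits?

Compare each point to [18.496, 19.376]: sample 2 = 18.203 < LCL.

1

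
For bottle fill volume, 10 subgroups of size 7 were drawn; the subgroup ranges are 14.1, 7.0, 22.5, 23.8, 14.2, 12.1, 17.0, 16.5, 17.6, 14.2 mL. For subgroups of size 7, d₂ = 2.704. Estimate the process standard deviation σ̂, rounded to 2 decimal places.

R̄ = (14.1 + 7.0 + 22.5 + 23.8 + 14.2 + 12.1 + 17.0 + 16.5 + 17.6 + 14.2) / 10 = 15.9000
σ̂ = R̄ / d₂ = 15.9000 / 2.704 = 5.8802

5.88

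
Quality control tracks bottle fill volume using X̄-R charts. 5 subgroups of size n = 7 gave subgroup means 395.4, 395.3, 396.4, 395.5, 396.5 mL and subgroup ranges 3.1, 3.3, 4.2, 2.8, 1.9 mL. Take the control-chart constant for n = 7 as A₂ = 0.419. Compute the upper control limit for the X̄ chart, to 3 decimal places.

X̄̄ = (395.4 + 395.3 + 396.4 + 395.5 + 396.5) / 5 = 1979.1000 / 5 = 395.8200
R̄ = (3.1 + 3.3 + 4.2 + 2.8 + 1.9) / 5 = 15.3000 / 5 = 3.0600
UCL = X̄̄ + A₂·R̄ = 395.8200 + 0.419 × 3.0600 = 397.1021

397.102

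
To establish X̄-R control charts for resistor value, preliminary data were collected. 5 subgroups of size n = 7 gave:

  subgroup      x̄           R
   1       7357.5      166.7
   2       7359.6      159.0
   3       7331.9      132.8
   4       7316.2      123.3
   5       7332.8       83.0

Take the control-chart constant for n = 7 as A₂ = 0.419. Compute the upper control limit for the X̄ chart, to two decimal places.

X̄̄ = (7357.5 + 7359.6 + 7331.9 + 7316.2 + 7332.8) / 5 = 36698.0000 / 5 = 7339.6000
R̄ = (166.7 + 159.0 + 132.8 + 123.3 + 83.0) / 5 = 664.8000 / 5 = 132.9600
UCL = X̄̄ + A₂·R̄ = 7339.6000 + 0.419 × 132.9600 = 7395.3102

7395.31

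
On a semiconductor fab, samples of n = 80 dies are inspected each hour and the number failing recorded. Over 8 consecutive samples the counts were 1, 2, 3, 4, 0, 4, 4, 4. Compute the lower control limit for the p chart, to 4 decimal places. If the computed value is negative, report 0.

0.0000

p̄ = Σdᵢ / (k·n) = 22 / (8 × 80) = 0.03438
LCL = p̄ − 3·√(p̄(1−p̄)/n) = 0.03438 − 3 × 0.02037 = -0.02673 → 0 (negative, so LCL = 0)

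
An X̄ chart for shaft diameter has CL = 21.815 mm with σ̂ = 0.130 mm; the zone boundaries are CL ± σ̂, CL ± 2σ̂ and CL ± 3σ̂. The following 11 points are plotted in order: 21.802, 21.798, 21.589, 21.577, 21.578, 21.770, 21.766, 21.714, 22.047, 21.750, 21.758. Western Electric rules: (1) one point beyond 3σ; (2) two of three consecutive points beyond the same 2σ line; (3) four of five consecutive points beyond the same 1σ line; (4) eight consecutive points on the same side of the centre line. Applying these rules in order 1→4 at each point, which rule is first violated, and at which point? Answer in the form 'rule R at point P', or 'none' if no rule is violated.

Zone of each point (C = within 1σ̂, B = 1σ̂–2σ̂, A = 2σ̂–3σ̂, * = beyond 3σ̂; sign = side of CL): 1:-C, 2:-C, 3:-B, 4:-B, 5:-B, 6:-C, 7:-C, 8:-C, 9:+B, 10:-C, 11:-C
Rule 4 (eight consecutive points on the same side of the centre line) is satisfied at point 8.

rule 4 at point 8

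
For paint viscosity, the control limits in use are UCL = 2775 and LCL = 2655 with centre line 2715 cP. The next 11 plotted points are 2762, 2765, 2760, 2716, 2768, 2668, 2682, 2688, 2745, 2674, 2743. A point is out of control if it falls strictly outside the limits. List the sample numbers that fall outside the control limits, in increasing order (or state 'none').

none

All 11 points lie within [2655, 2775].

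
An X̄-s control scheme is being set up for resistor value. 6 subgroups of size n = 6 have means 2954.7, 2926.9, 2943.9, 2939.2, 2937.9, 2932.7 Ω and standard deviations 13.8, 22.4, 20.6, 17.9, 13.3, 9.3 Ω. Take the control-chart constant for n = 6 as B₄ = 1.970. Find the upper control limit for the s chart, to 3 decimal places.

s̄ = (13.8 + 22.4 + 20.6 + 17.9 + 13.3 + 9.3) / 6 = 16.2167
UCL_s = B₄·s̄ = 1.970 × 16.2167 = 31.9468

31.947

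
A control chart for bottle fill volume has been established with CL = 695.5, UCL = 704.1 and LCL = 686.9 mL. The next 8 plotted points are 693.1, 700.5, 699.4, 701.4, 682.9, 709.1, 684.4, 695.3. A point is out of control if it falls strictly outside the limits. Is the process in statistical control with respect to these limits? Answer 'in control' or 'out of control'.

out of control

Compare each point to [686.9, 704.1]: sample 5 = 682.9 < LCL; sample 6 = 709.1 > UCL; sample 7 = 684.4 < LCL.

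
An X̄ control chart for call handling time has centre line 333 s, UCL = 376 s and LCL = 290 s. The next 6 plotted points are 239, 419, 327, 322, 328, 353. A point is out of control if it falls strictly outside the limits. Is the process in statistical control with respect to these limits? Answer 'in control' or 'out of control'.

Compare each point to [290, 376]: sample 1 = 239 < LCL; sample 2 = 419 > UCL.

out of control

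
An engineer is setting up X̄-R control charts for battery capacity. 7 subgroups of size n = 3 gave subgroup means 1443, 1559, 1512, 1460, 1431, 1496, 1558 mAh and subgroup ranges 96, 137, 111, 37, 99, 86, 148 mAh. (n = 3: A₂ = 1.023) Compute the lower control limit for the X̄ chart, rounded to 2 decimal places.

X̄̄ = (1443 + 1559 + 1512 + 1460 + 1431 + 1496 + 1558) / 7 = 10459.0000 / 7 = 1494.1429
R̄ = (96 + 137 + 111 + 37 + 99 + 86 + 148) / 7 = 714.0000 / 7 = 102.0000
LCL = X̄̄ − A₂·R̄ = 1494.1429 − 1.023 × 102.0000 = 1389.7969

1389.80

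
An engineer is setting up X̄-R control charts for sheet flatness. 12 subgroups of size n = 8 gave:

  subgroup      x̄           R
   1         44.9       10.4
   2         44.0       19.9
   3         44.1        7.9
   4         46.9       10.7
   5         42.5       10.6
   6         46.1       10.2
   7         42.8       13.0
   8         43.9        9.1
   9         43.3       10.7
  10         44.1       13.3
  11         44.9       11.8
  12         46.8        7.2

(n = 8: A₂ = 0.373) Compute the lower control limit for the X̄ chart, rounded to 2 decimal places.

X̄̄ = (44.9 + 44.0 + 44.1 + 46.9 + 42.5 + 46.1 + 42.8 + 43.9 + 43.3 + 44.1 + 44.9 + 46.8) / 12 = 534.3000 / 12 = 44.5250
R̄ = (10.4 + 19.9 + 7.9 + 10.7 + 10.6 + 10.2 + 13.0 + 9.1 + 10.7 + 13.3 + 11.8 + 7.2) / 12 = 134.8000 / 12 = 11.2333
LCL = X̄̄ − A₂·R̄ = 44.5250 − 0.373 × 11.2333 = 40.3350

40.33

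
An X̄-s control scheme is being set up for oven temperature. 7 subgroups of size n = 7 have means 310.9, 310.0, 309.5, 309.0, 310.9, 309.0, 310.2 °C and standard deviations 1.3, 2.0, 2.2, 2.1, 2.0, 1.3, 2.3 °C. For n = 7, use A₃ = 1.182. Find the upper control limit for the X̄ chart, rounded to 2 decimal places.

X̄̄ = (310.9 + 310.0 + 309.5 + 309.0 + 310.9 + 309.0 + 310.2) / 7 = 309.9286
s̄ = (1.3 + 2.0 + 2.2 + 2.1 + 2.0 + 1.3 + 2.3) / 7 = 1.8857
UCL = X̄̄ + A₃·s̄ = 309.9286 + 1.182 × 1.8857 = 312.1575

312.16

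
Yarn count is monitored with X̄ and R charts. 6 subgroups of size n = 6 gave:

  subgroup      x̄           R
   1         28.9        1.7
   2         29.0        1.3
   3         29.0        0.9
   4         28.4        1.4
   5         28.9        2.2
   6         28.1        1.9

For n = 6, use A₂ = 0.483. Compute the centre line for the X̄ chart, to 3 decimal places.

X̄̄ = (28.9 + 29.0 + 29.0 + 28.4 + 28.9 + 28.1) / 6 = 172.3000 / 6 = 28.7167
CL = X̄̄ = 28.7167

28.717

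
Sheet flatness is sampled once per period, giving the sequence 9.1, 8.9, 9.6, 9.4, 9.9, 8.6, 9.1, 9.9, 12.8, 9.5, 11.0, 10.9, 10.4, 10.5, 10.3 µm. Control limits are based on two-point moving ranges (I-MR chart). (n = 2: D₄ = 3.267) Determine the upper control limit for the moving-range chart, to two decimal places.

2.99

Moving ranges: 0.2, 0.7, 0.2, 0.5, 1.3, 0.5, 0.8, 2.9, 3.3, 1.5, 0.1, 0.5, 0.1, 0.2; M̄R̄ = 12.8000 / 14 = 0.9143
UCL_MR = D₄·M̄R̄ = 3.267 × 0.9143 = 2.9870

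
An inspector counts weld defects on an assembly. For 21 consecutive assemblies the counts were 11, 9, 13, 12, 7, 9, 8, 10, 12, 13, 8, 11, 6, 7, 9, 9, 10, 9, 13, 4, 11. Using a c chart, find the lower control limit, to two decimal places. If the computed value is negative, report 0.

0.29

c̄ = (11 + 9 + 13 + 12 + 7 + 9 + 8 + 10 + 12 + 13 + 8 + 11 + 6 + 7 + 9 + 9 + 10 + 9 + 13 + 4 + 11) / 21 = 201 / 21 = 9.5714
LCL = c̄ − 3√c̄ = 9.5714 − 3 × 3.0938 = 0.2901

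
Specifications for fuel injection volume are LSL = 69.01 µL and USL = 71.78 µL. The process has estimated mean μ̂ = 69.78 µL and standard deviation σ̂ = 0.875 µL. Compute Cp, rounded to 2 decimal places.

Cp = (USL − LSL) / (6σ̂) = (71.78 − 69.01) / (6 × 0.875) = 2.7700 / 5.2500 = 0.5276

0.53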